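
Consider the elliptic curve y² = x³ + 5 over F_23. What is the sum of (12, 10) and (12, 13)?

The two points share x = 12 and their y-coordinates satisfy 10 + 13 ≡ 0 (mod 23), so they are inverses. Their sum is 𝒪.

O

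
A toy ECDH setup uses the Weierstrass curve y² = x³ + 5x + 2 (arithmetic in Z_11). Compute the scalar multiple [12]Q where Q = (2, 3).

(8, 2)

Double-and-add on 12 = (1100)₂. Start with Q = (2, 3) for the leading 1-bit.
double: tangent at (2, 3): λ = (3·2² + 5)/(2·3) ≡ 6/6. 6⁻¹ ≡ 2 (mod 11) since 6·2 = 12 ≡ 1, so λ ≡ 6·2 ≡ 1.
  x = λ² - 2 - 2 = 1 - 4 ≡ 8; y = λ·(2 - 8) - 3 ≡ 2. → (8, 2)
add Q: (8, 2) + (2, 3). λ = (3 - 2)/(2 - 8) ≡ 1/5 mod 11. 5⁻¹ ≡ 9 (mod 11), so λ ≡ 9.
  x = λ² - 8 - 2 = 81 - 10 ≡ 5; y = λ·(8 - 5) - 2 ≡ 3. → (5, 3)
double: tangent at (5, 3): λ = (3·5² + 5)/(2·3) ≡ 3/6. 6⁻¹ ≡ 2 (mod 11), so λ ≡ 3·2 ≡ 6.
  x = λ² - 5 - 5 = 36 - 10 ≡ 4; y = λ·(5 - 4) - 3 ≡ 3. → (4, 3)
double: tangent at (4, 3): λ = (3·4² + 5)/(2·3) ≡ 9/6. 6⁻¹ ≡ 2 (mod 11), so λ ≡ 9·2 ≡ 7.
  x = λ² - 4 - 4 = 49 - 8 ≡ 8; y = λ·(4 - 8) - 3 ≡ 2. → (8, 2)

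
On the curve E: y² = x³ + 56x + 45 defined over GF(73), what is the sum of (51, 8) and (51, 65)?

O

The two points share x = 51 and their y-coordinates satisfy 8 + 65 ≡ 0 (mod 73), so they are inverses. Their sum is O.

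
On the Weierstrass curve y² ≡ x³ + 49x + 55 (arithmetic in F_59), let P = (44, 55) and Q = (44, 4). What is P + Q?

The two points share x = 44 and their y-coordinates satisfy 55 + 4 ≡ 0 (mod 59), so they are inverses. Their sum is O.

O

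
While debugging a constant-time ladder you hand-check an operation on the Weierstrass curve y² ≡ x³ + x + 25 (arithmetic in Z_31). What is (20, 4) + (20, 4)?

(23, 30)

tangent at (20, 4): λ = (3·20² + 1)/(2·4) ≡ 23/8. 8⁻¹ ≡ 4 (mod 31), so λ ≡ 23·4 ≡ 30.
  x = λ² - 20 - 20 = 900 - 40 ≡ 23; y = λ·(20 - 23) - 4 ≡ 30. → (23, 30)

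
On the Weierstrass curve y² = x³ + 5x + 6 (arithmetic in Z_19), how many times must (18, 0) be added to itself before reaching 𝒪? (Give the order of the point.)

2P: (18, 0) + (18, 0): same x and y₁ ≡ -y₂, so the sum is 𝒪.
2P = 𝒪, so the order is 2.

2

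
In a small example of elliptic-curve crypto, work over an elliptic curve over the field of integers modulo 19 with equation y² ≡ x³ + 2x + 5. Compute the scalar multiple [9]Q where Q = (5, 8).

Double-and-add on 9 = (1001)₂. Start with Q = (5, 8) for the leading 1-bit.
double: tangent at (5, 8): λ = (3·5² + 2)/(2·8) ≡ 1/16. 16⁻¹ ≡ 6 (mod 19), so λ ≡ 1·6 ≡ 6.
  x = λ² - 5 - 5 = 36 - 10 ≡ 7; y = λ·(5 - 7) - 8 ≡ 18. → (7, 18)
double: tangent at (7, 18): λ = (3·7² + 2)/(2·18) ≡ 16/17. 17⁻¹ ≡ 9 (mod 19), so λ ≡ 16·9 ≡ 11.
  x = λ² - 7 - 7 = 121 - 14 ≡ 12; y = λ·(7 - 12) - 18 ≡ 3. → (12, 3)
double: tangent at (12, 3): λ = (3·12² + 2)/(2·3) ≡ 16/6. 6⁻¹ ≡ 16 (mod 19) since 6·16 = 96 ≡ 1, so λ ≡ 16·16 ≡ 9.
  x = λ² - 12 - 12 = 81 - 24 ≡ 0; y = λ·(12 - 0) - 3 ≡ 10. → (0, 10)
add Q: (0, 10) + (5, 8). λ = (8 - 10)/(5 - 0) ≡ 17/5 mod 19. 5⁻¹ ≡ 4 (mod 19) since 5·4 = 20 ≡ 1, so λ ≡ 11.
  x = λ² - 0 - 5 = 121 - 5 ≡ 2; y = λ·(0 - 2) - 10 ≡ 6. → (2, 6)

(2, 6)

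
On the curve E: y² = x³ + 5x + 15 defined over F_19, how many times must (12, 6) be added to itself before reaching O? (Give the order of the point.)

11

2P: tangent at (12, 6): λ = (3·12² + 5)/(2·6) ≡ 0/12. 12⁻¹ ≡ 8 (mod 19), so λ ≡ 0·8 ≡ 0.
  x = λ² - 12 - 12 = 0 - 24 ≡ 14; y = λ·(12 - 14) - 6 ≡ 13. → (14, 13)
3P: (14, 13) + (12, 6). λ = (6 - 13)/(12 - 14) ≡ 12/17 mod 19. 17⁻¹ ≡ 9 (mod 19) since 17·9 = 153 ≡ 1, so λ ≡ 13.
  x = λ² - 14 - 12 = 169 - 26 ≡ 10; y = λ·(14 - 10) - 13 ≡ 1. → (10, 1)
4P: (10, 1) + (12, 6). λ = (6 - 1)/(12 - 10) ≡ 5/2 mod 19. 2⁻¹ ≡ 10 (mod 19), so λ ≡ 12.
  x = λ² - 10 - 12 = 144 - 22 ≡ 8; y = λ·(10 - 8) - 1 ≡ 4. → (8, 4)
5P: (8, 4) + (12, 6). λ = (6 - 4)/(12 - 8) ≡ 2/4 mod 19. 4⁻¹ ≡ 5 (mod 19), so λ ≡ 10.
  x = λ² - 8 - 12 = 100 - 20 ≡ 4; y = λ·(8 - 4) - 4 ≡ 17. → (4, 17)
6P: (4, 17) + (12, 6). λ = (6 - 17)/(12 - 4) ≡ 8/8 mod 19. 8⁻¹ ≡ 12 (mod 19), so λ ≡ 1.
  x = λ² - 4 - 12 = 1 - 16 ≡ 4; y = λ·(4 - 4) - 17 ≡ 2. → (4, 2)
7P: (4, 2) + (12, 6). λ = (6 - 2)/(12 - 4) ≡ 4/8 mod 19. 8⁻¹ ≡ 12 (mod 19) since 8·12 = 96 ≡ 1, so λ ≡ 10.
  x = λ² - 4 - 12 = 100 - 16 ≡ 8; y = λ·(4 - 8) - 2 ≡ 15. → (8, 15)
8P: (8, 15) + (12, 6). λ = (6 - 15)/(12 - 8) ≡ 10/4 mod 19. 4⁻¹ ≡ 5 (mod 19), so λ ≡ 12.
  x = λ² - 8 - 12 = 144 - 20 ≡ 10; y = λ·(8 - 10) - 15 ≡ 18. → (10, 18)
9P: (10, 18) + (12, 6). λ = (6 - 18)/(12 - 10) ≡ 7/2 mod 19. 2⁻¹ ≡ 10 (mod 19), so λ ≡ 13.
  x = λ² - 10 - 12 = 169 - 22 ≡ 14; y = λ·(10 - 14) - 18 ≡ 6. → (14, 6)
10P: (14, 6) + (12, 6). λ = (6 - 6)/(12 - 14) ≡ 0/17 mod 19. 17⁻¹ ≡ 9 (mod 19), so λ ≡ 0.
  x = λ² - 14 - 12 = 0 - 26 ≡ 12; y = λ·(14 - 12) - 6 ≡ 13. → (12, 13)
11P: (12, 13) + (12, 6): same x and y₁ ≡ -y₂, so the sum is O.
11P = O, so the order is 11.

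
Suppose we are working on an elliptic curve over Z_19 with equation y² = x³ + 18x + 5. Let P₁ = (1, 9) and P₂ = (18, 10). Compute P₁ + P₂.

(5, 12)

(1, 9) + (18, 10). λ = (10 - 9)/(18 - 1) ≡ 1/17 mod 19. 17⁻¹ ≡ 9 (mod 19), so λ ≡ 9.
  x = λ² - 1 - 18 = 81 - 19 ≡ 5; y = λ·(1 - 5) - 9 ≡ 12. → (5, 12)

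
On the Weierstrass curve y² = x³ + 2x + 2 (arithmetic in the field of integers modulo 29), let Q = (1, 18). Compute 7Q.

(10, 23)

Repeated addition: build up to 7Q.
2Q: tangent at (1, 18): λ = (3·1² + 2)/(2·18) ≡ 5/7. 7⁻¹ ≡ 25 (mod 29), so λ ≡ 5·25 ≡ 9.
  x = λ² - 1 - 1 = 81 - 2 ≡ 21; y = λ·(1 - 21) - 18 ≡ 5. → (21, 5)
3Q: (21, 5) + (1, 18). λ = (18 - 5)/(1 - 21) ≡ 13/9 mod 29. 9⁻¹ ≡ 13 (mod 29) since 9·13 = 117 ≡ 1, so λ ≡ 24.
  x = λ² - 21 - 1 = 576 - 22 ≡ 3; y = λ·(21 - 3) - 5 ≡ 21. → (3, 21)
4Q: (3, 21) + (1, 18). λ = (18 - 21)/(1 - 3) ≡ 26/27 mod 29. 27⁻¹ ≡ 14 (mod 29) since 27·14 = 378 ≡ 1, so λ ≡ 16.
  x = λ² - 3 - 1 = 256 - 4 ≡ 20; y = λ·(3 - 20) - 21 ≡ 26. → (20, 26)
5Q: (20, 26) + (1, 18). λ = (18 - 26)/(1 - 20) ≡ 21/10 mod 29. 10⁻¹ ≡ 3 (mod 29) since 10·3 = 30 ≡ 1, so λ ≡ 5.
  x = λ² - 20 - 1 = 25 - 21 ≡ 4; y = λ·(20 - 4) - 26 ≡ 25. → (4, 25)
6Q: (4, 25) + (1, 18). λ = (18 - 25)/(1 - 4) ≡ 22/26 mod 29. 26⁻¹ ≡ 19 (mod 29), so λ ≡ 12.
  x = λ² - 4 - 1 = 144 - 5 ≡ 23; y = λ·(4 - 23) - 25 ≡ 8. → (23, 8)
7Q: (23, 8) + (1, 18). λ = (18 - 8)/(1 - 23) ≡ 10/7 mod 29. 7⁻¹ ≡ 25 (mod 29), so λ ≡ 18.
  x = λ² - 23 - 1 = 324 - 24 ≡ 10; y = λ·(23 - 10) - 8 ≡ 23. → (10, 23)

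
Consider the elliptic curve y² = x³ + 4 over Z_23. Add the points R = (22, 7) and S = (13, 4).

(22, 7) + (13, 4). λ = (4 - 7)/(13 - 22) ≡ 20/14 mod 23. 14⁻¹ ≡ 5 (mod 23), so λ ≡ 8.
  x = λ² - 22 - 13 = 64 - 35 ≡ 6; y = λ·(22 - 6) - 7 ≡ 6. → (6, 6)

(6, 6)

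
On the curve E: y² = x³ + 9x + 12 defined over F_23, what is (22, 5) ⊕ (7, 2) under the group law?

(6, 12)

(22, 5) + (7, 2). λ = (2 - 5)/(7 - 22) ≡ 20/8 mod 23. 8⁻¹ ≡ 3 (mod 23) since 8·3 = 24 ≡ 1, so λ ≡ 14.
  x = λ² - 22 - 7 = 196 - 29 ≡ 6; y = λ·(22 - 6) - 5 ≡ 12. → (6, 12)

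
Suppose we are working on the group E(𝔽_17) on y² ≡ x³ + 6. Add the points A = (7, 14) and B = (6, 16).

(7, 14) + (6, 16). λ = (16 - 14)/(6 - 7) ≡ 2/16 mod 17. 16⁻¹ ≡ 16 (mod 17), so λ ≡ 15.
  x = λ² - 7 - 6 = 225 - 13 ≡ 8; y = λ·(7 - 8) - 14 ≡ 5. → (8, 5)

(8, 5)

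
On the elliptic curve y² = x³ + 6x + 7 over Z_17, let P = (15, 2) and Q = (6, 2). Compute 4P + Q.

First 4P:
Double-and-add on 4 = (100)₂. Start with P = (15, 2) for the leading 1-bit.
double: tangent at (15, 2): λ = (3·15² + 6)/(2·2) ≡ 1/4. 4⁻¹ ≡ 13 (mod 17) since 4·13 = 52 ≡ 1, so λ ≡ 1·13 ≡ 13.
  x = λ² - 15 - 15 = 169 - 30 ≡ 3; y = λ·(15 - 3) - 2 ≡ 1. → (3, 1)
double: tangent at (3, 1): λ = (3·3² + 6)/(2·1) ≡ 16/2. 2⁻¹ ≡ 9 (mod 17), so λ ≡ 16·9 ≡ 8.
  x = λ² - 3 - 3 = 64 - 6 ≡ 7; y = λ·(3 - 7) - 1 ≡ 1. → (7, 1)
4P = (7, 1).
Finally 4P + Q:
(7, 1) + (6, 2). λ = (2 - 1)/(6 - 7) ≡ 1/16 mod 17. 16⁻¹ ≡ 16 (mod 17), so λ ≡ 16.
  x = λ² - 7 - 6 = 256 - 13 ≡ 5; y = λ·(7 - 5) - 1 ≡ 14. → (5, 14)

(5, 14)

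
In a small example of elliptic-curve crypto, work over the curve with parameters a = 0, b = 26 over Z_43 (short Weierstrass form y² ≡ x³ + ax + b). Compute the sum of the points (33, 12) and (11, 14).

(15, 2)

(33, 12) + (11, 14). λ = (14 - 12)/(11 - 33) ≡ 2/21 mod 43. 21⁻¹ ≡ 41 (mod 43) since 21·41 = 861 ≡ 1, so λ ≡ 39.
  x = λ² - 33 - 11 = 1521 - 44 ≡ 15; y = λ·(33 - 15) - 12 ≡ 2. → (15, 2)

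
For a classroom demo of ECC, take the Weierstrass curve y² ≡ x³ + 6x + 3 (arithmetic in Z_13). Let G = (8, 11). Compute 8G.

Double-and-add on 8 = (1000)₂. Start with G = (8, 11) for the leading 1-bit.
double: tangent at (8, 11): λ = (3·8² + 6)/(2·11) ≡ 3/9. 9⁻¹ ≡ 3 (mod 13), so λ ≡ 3·3 ≡ 9.
  x = λ² - 8 - 8 = 81 - 16 ≡ 0; y = λ·(8 - 0) - 11 ≡ 9. → (0, 9)
double: tangent at (0, 9): λ = (3·0² + 6)/(2·9) ≡ 6/5. 5⁻¹ ≡ 8 (mod 13) since 5·8 = 40 ≡ 1, so λ ≡ 6·8 ≡ 9.
  x = λ² - 0 - 0 = 81 - 0 ≡ 3; y = λ·(0 - 3) - 9 ≡ 3. → (3, 3)
double: tangent at (3, 3): λ = (3·3² + 6)/(2·3) ≡ 7/6. 6⁻¹ ≡ 11 (mod 13), so λ ≡ 7·11 ≡ 12.
  x = λ² - 3 - 3 = 144 - 6 ≡ 8; y = λ·(3 - 8) - 3 ≡ 2. → (8, 2)

(8, 2)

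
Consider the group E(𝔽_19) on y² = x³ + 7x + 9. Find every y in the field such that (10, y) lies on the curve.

x³ + 7x + 9 = 1079 ≡ 15 (mod 19).
15 is a non-residue mod 19; no y exists.

none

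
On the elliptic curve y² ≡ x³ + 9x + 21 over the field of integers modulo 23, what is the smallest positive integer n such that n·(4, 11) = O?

11

2P: tangent at (4, 11): λ = (3·4² + 9)/(2·11) ≡ 11/22. 22⁻¹ ≡ 22 (mod 23) since 22·22 = 484 ≡ 1, so λ ≡ 11·22 ≡ 12.
  x = λ² - 4 - 4 = 144 - 8 ≡ 21; y = λ·(4 - 21) - 11 ≡ 15. → (21, 15)
3P: (21, 15) + (4, 11). λ = (11 - 15)/(4 - 21) ≡ 19/6 mod 23. 6⁻¹ ≡ 4 (mod 23), so λ ≡ 7.
  x = λ² - 21 - 4 = 49 - 25 ≡ 1; y = λ·(21 - 1) - 15 ≡ 10. → (1, 10)
4P: (1, 10) + (4, 11). λ = (11 - 10)/(4 - 1) ≡ 1/3 mod 23. 3⁻¹ ≡ 8 (mod 23), so λ ≡ 8.
  x = λ² - 1 - 4 = 64 - 5 ≡ 13; y = λ·(1 - 13) - 10 ≡ 9. → (13, 9)
5P: (13, 9) + (4, 11). λ = (11 - 9)/(4 - 13) ≡ 2/14 mod 23. 14⁻¹ ≡ 5 (mod 23) since 14·5 = 70 ≡ 1, so λ ≡ 10.
  x = λ² - 13 - 4 = 100 - 17 ≡ 14; y = λ·(13 - 14) - 9 ≡ 4. → (14, 4)
6P: (14, 4) + (4, 11). λ = (11 - 4)/(4 - 14) ≡ 7/13 mod 23. 13⁻¹ ≡ 16 (mod 23), so λ ≡ 20.
  x = λ² - 14 - 4 = 400 - 18 ≡ 14; y = λ·(14 - 14) - 4 ≡ 19. → (14, 19)
7P: (14, 19) + (4, 11). λ = (11 - 19)/(4 - 14) ≡ 15/13 mod 23. 13⁻¹ ≡ 16 (mod 23), so λ ≡ 10.
  x = λ² - 14 - 4 = 100 - 18 ≡ 13; y = λ·(14 - 13) - 19 ≡ 14. → (13, 14)
8P: (13, 14) + (4, 11). λ = (11 - 14)/(4 - 13) ≡ 20/14 mod 23. 14⁻¹ ≡ 5 (mod 23), so λ ≡ 8.
  x = λ² - 13 - 4 = 64 - 17 ≡ 1; y = λ·(13 - 1) - 14 ≡ 13. → (1, 13)
9P: (1, 13) + (4, 11). λ = (11 - 13)/(4 - 1) ≡ 21/3 mod 23. 3⁻¹ ≡ 8 (mod 23), so λ ≡ 7.
  x = λ² - 1 - 4 = 49 - 5 ≡ 21; y = λ·(1 - 21) - 13 ≡ 8. → (21, 8)
10P: (21, 8) + (4, 11). λ = (11 - 8)/(4 - 21) ≡ 3/6 mod 23. 6⁻¹ ≡ 4 (mod 23) since 6·4 = 24 ≡ 1, so λ ≡ 12.
  x = λ² - 21 - 4 = 144 - 25 ≡ 4; y = λ·(21 - 4) - 8 ≡ 12. → (4, 12)
11P: (4, 12) + (4, 11): same x and y₁ ≡ -y₂, so the sum is O.
11P = O, so the order is 11.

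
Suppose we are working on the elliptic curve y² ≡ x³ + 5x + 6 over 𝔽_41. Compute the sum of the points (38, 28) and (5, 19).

(38, 28) + (5, 19). λ = (19 - 28)/(5 - 38) ≡ 32/8 mod 41. 8⁻¹ ≡ 36 (mod 41) since 8·36 = 288 ≡ 1, so λ ≡ 4.
  x = λ² - 38 - 5 = 16 - 43 ≡ 14; y = λ·(38 - 14) - 28 ≡ 27. → (14, 27)

(14, 27)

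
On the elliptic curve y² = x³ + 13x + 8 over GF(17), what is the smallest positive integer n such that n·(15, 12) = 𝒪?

7

2P: tangent at (15, 12): λ = (3·15² + 13)/(2·12) ≡ 8/7. 7⁻¹ ≡ 5 (mod 17), so λ ≡ 8·5 ≡ 6.
  x = λ² - 15 - 15 = 36 - 30 ≡ 6; y = λ·(15 - 6) - 12 ≡ 8. → (6, 8)
3P: (6, 8) + (15, 12). λ = (12 - 8)/(15 - 6) ≡ 4/9 mod 17. 9⁻¹ ≡ 2 (mod 17), so λ ≡ 8.
  x = λ² - 6 - 15 = 64 - 21 ≡ 9; y = λ·(6 - 9) - 8 ≡ 2. → (9, 2)
4P: (9, 2) + (15, 12). λ = (12 - 2)/(15 - 9) ≡ 10/6 mod 17. 6⁻¹ ≡ 3 (mod 17) since 6·3 = 18 ≡ 1, so λ ≡ 13.
  x = λ² - 9 - 15 = 169 - 24 ≡ 9; y = λ·(9 - 9) - 2 ≡ 15. → (9, 15)
5P: (9, 15) + (15, 12). λ = (12 - 15)/(15 - 9) ≡ 14/6 mod 17. 6⁻¹ ≡ 3 (mod 17), so λ ≡ 8.
  x = λ² - 9 - 15 = 64 - 24 ≡ 6; y = λ·(9 - 6) - 15 ≡ 9. → (6, 9)
6P: (6, 9) + (15, 12). λ = (12 - 9)/(15 - 6) ≡ 3/9 mod 17. 9⁻¹ ≡ 2 (mod 17) since 9·2 = 18 ≡ 1, so λ ≡ 6.
  x = λ² - 6 - 15 = 36 - 21 ≡ 15; y = λ·(6 - 15) - 9 ≡ 5. → (15, 5)
7P: (15, 5) + (15, 12): same x and y₁ ≡ -y₂, so the sum is 𝒪.
7P = 𝒪, so the order is 7.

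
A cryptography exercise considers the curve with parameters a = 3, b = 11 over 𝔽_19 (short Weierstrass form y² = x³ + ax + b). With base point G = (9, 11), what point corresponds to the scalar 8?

Repeated addition: build up to 8G.
2G: tangent at (9, 11): λ = (3·9² + 3)/(2·11) ≡ 18/3. 3⁻¹ ≡ 13 (mod 19), so λ ≡ 18·13 ≡ 6.
  x = λ² - 9 - 9 = 36 - 18 ≡ 18; y = λ·(9 - 18) - 11 ≡ 11. → (18, 11)
3G: (18, 11) + (9, 11). λ = (11 - 11)/(9 - 18) ≡ 0/10 mod 19. 10⁻¹ ≡ 2 (mod 19), so λ ≡ 0.
  x = λ² - 18 - 9 = 0 - 27 ≡ 11; y = λ·(18 - 11) - 11 ≡ 8. → (11, 8)
4G: (11, 8) + (9, 11). λ = (11 - 8)/(9 - 11) ≡ 3/17 mod 19. 17⁻¹ ≡ 9 (mod 19), so λ ≡ 8.
  x = λ² - 11 - 9 = 64 - 20 ≡ 6; y = λ·(11 - 6) - 8 ≡ 13. → (6, 13)
5G: (6, 13) + (9, 11). λ = (11 - 13)/(9 - 6) ≡ 17/3 mod 19. 3⁻¹ ≡ 13 (mod 19) since 3·13 = 39 ≡ 1, so λ ≡ 12.
  x = λ² - 6 - 9 = 144 - 15 ≡ 15; y = λ·(6 - 15) - 13 ≡ 12. → (15, 12)
6G: (15, 12) + (9, 11). λ = (11 - 12)/(9 - 15) ≡ 18/13 mod 19. 13⁻¹ ≡ 3 (mod 19) since 13·3 = 39 ≡ 1, so λ ≡ 16.
  x = λ² - 15 - 9 = 256 - 24 ≡ 4; y = λ·(15 - 4) - 12 ≡ 12. → (4, 12)
7G: (4, 12) + (9, 11). λ = (11 - 12)/(9 - 4) ≡ 18/5 mod 19. 5⁻¹ ≡ 4 (mod 19), so λ ≡ 15.
  x = λ² - 4 - 9 = 225 - 13 ≡ 3; y = λ·(4 - 3) - 12 ≡ 3. → (3, 3)
8G: (3, 3) + (9, 11). λ = (11 - 3)/(9 - 3) ≡ 8/6 mod 19. 6⁻¹ ≡ 16 (mod 19) since 6·16 = 96 ≡ 1, so λ ≡ 14.
  x = λ² - 3 - 9 = 196 - 12 ≡ 13; y = λ·(3 - 13) - 3 ≡ 9. → (13, 9)

(13, 9)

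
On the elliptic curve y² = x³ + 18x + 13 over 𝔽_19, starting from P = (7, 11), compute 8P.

Repeated addition: build up to 8P.
2P: tangent at (7, 11): λ = (3·7² + 18)/(2·11) ≡ 13/3. 3⁻¹ ≡ 13 (mod 19), so λ ≡ 13·13 ≡ 17.
  x = λ² - 7 - 7 = 289 - 14 ≡ 9; y = λ·(7 - 9) - 11 ≡ 12. → (9, 12)
3P: (9, 12) + (7, 11). λ = (11 - 12)/(7 - 9) ≡ 18/17 mod 19. 17⁻¹ ≡ 9 (mod 19) since 17·9 = 153 ≡ 1, so λ ≡ 10.
  x = λ² - 9 - 7 = 100 - 16 ≡ 8; y = λ·(9 - 8) - 12 ≡ 17. → (8, 17)
4P: (8, 17) + (7, 11). λ = (11 - 17)/(7 - 8) ≡ 13/18 mod 19. 18⁻¹ ≡ 18 (mod 19), so λ ≡ 6.
  x = λ² - 8 - 7 = 36 - 15 ≡ 2; y = λ·(8 - 2) - 17 ≡ 0. → (2, 0)
5P: (2, 0) + (7, 11). λ = (11 - 0)/(7 - 2) ≡ 11/5 mod 19. 5⁻¹ ≡ 4 (mod 19), so λ ≡ 6.
  x = λ² - 2 - 7 = 36 - 9 ≡ 8; y = λ·(2 - 8) - 0 ≡ 2. → (8, 2)
6P: (8, 2) + (7, 11). λ = (11 - 2)/(7 - 8) ≡ 9/18 mod 19. 18⁻¹ ≡ 18 (mod 19) since 18·18 = 324 ≡ 1, so λ ≡ 10.
  x = λ² - 8 - 7 = 100 - 15 ≡ 9; y = λ·(8 - 9) - 2 ≡ 7. → (9, 7)
7P: (9, 7) + (7, 11). λ = (11 - 7)/(7 - 9) ≡ 4/17 mod 19. 17⁻¹ ≡ 9 (mod 19) since 17·9 = 153 ≡ 1, so λ ≡ 17.
  x = λ² - 9 - 7 = 289 - 16 ≡ 7; y = λ·(9 - 7) - 7 ≡ 8. → (7, 8)
8P: (7, 8) + (7, 11): same x and y₁ ≡ -y₂, so the sum is ∞.

O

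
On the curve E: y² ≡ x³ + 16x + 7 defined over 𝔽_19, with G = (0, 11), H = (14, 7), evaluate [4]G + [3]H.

First 4G:
Double-and-add on 4 = (100)₂. Start with G = (0, 11) for the leading 1-bit.
double: tangent at (0, 11): λ = (3·0² + 16)/(2·11) ≡ 16/3. 3⁻¹ ≡ 13 (mod 19), so λ ≡ 16·13 ≡ 18.
  x = λ² - 0 - 0 = 324 - 0 ≡ 1; y = λ·(0 - 1) - 11 ≡ 9. → (1, 9)
double: tangent at (1, 9): λ = (3·1² + 16)/(2·9) ≡ 0/18. 18⁻¹ ≡ 18 (mod 19) since 18·18 = 324 ≡ 1, so λ ≡ 0·18 ≡ 0.
  x = λ² - 1 - 1 = 0 - 2 ≡ 17; y = λ·(1 - 17) - 9 ≡ 10. → (17, 10)
4G = (17, 10).
Next 3H:
Repeated addition: build up to 3H.
2H: tangent at (14, 7): λ = (3·14² + 16)/(2·7) ≡ 15/14. 14⁻¹ ≡ 15 (mod 19), so λ ≡ 15·15 ≡ 16.
  x = λ² - 14 - 14 = 256 - 28 ≡ 0; y = λ·(14 - 0) - 7 ≡ 8. → (0, 8)
3H: (0, 8) + (14, 7). λ = (7 - 8)/(14 - 0) ≡ 18/14 mod 19. 14⁻¹ ≡ 15 (mod 19) since 14·15 = 210 ≡ 1, so λ ≡ 4.
  x = λ² - 0 - 14 = 16 - 14 ≡ 2; y = λ·(0 - 2) - 8 ≡ 3. → (2, 3)
3H = (2, 3).
Finally 4G + 3H:
(17, 10) + (2, 3). λ = (3 - 10)/(2 - 17) ≡ 12/4 mod 19. 4⁻¹ ≡ 5 (mod 19), so λ ≡ 3.
  x = λ² - 17 - 2 = 9 - 19 ≡ 9; y = λ·(17 - 9) - 10 ≡ 14. → (9, 14)

(9, 14)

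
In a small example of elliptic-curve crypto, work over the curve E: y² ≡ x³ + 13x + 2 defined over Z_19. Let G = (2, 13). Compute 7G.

Double-and-add on 7 = (111)₂. Start with G = (2, 13) for the leading 1-bit.
double: tangent at (2, 13): λ = (3·2² + 13)/(2·13) ≡ 6/7. 7⁻¹ ≡ 11 (mod 19), so λ ≡ 6·11 ≡ 9.
  x = λ² - 2 - 2 = 81 - 4 ≡ 1; y = λ·(2 - 1) - 13 ≡ 15. → (1, 15)
add G: (1, 15) + (2, 13). λ = (13 - 15)/(2 - 1) ≡ 17/1 mod 19. 1⁻¹ ≡ 1 (mod 19), so λ ≡ 17.
  x = λ² - 1 - 2 = 289 - 3 ≡ 1; y = λ·(1 - 1) - 15 ≡ 4. → (1, 4)
double: tangent at (1, 4): λ = (3·1² + 13)/(2·4) ≡ 16/8. 8⁻¹ ≡ 12 (mod 19), so λ ≡ 16·12 ≡ 2.
  x = λ² - 1 - 1 = 4 - 2 ≡ 2; y = λ·(1 - 2) - 4 ≡ 13. → (2, 13)
add G: tangent at (2, 13): λ = (3·2² + 13)/(2·13) ≡ 6/7. 7⁻¹ ≡ 11 (mod 19), so λ ≡ 6·11 ≡ 9.
  x = λ² - 2 - 2 = 81 - 4 ≡ 1; y = λ·(2 - 1) - 13 ≡ 15. → (1, 15)

(1, 15)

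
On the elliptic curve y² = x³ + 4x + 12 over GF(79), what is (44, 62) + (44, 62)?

(71, 69)

tangent at (44, 62): λ = (3·44² + 4)/(2·62) ≡ 45/45. 45⁻¹ ≡ 72 (mod 79), so λ ≡ 45·72 ≡ 1.
  x = λ² - 44 - 44 = 1 - 88 ≡ 71; y = λ·(44 - 71) - 62 ≡ 69. → (71, 69)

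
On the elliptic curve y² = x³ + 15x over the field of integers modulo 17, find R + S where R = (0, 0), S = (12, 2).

(0, 0) + (12, 2). λ = (2 - 0)/(12 - 0) ≡ 2/12 mod 17. 12⁻¹ ≡ 10 (mod 17), so λ ≡ 3.
  x = λ² - 0 - 12 = 9 - 12 ≡ 14; y = λ·(0 - 14) - 0 ≡ 9. → (14, 9)

(14, 9)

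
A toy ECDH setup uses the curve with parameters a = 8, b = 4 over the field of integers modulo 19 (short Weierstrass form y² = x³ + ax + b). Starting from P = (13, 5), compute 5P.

(3, 13)

Repeated addition: build up to 5P.
2P: tangent at (13, 5): λ = (3·13² + 8)/(2·5) ≡ 2/10. 10⁻¹ ≡ 2 (mod 19), so λ ≡ 2·2 ≡ 4.
  x = λ² - 13 - 13 = 16 - 26 ≡ 9; y = λ·(13 - 9) - 5 ≡ 11. → (9, 11)
3P: (9, 11) + (13, 5). λ = (5 - 11)/(13 - 9) ≡ 13/4 mod 19. 4⁻¹ ≡ 5 (mod 19) since 4·5 = 20 ≡ 1, so λ ≡ 8.
  x = λ² - 9 - 13 = 64 - 22 ≡ 4; y = λ·(9 - 4) - 11 ≡ 10. → (4, 10)
4P: (4, 10) + (13, 5). λ = (5 - 10)/(13 - 4) ≡ 14/9 mod 19. 9⁻¹ ≡ 17 (mod 19) since 9·17 = 153 ≡ 1, so λ ≡ 10.
  x = λ² - 4 - 13 = 100 - 17 ≡ 7; y = λ·(4 - 7) - 10 ≡ 17. → (7, 17)
5P: (7, 17) + (13, 5). λ = (5 - 17)/(13 - 7) ≡ 7/6 mod 19. 6⁻¹ ≡ 16 (mod 19) since 6·16 = 96 ≡ 1, so λ ≡ 17.
  x = λ² - 7 - 13 = 289 - 20 ≡ 3; y = λ·(7 - 3) - 17 ≡ 13. → (3, 13)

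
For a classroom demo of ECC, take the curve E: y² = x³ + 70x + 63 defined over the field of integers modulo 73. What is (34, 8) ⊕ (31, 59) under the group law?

(34, 8) + (31, 59). λ = (59 - 8)/(31 - 34) ≡ 51/70 mod 73. 70⁻¹ ≡ 24 (mod 73), so λ ≡ 56.
  x = λ² - 34 - 31 = 3136 - 65 ≡ 5; y = λ·(34 - 5) - 8 ≡ 10. → (5, 10)

(5, 10)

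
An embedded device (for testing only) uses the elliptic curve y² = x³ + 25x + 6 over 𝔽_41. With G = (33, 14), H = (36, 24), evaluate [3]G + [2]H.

(7, 14)

First 3G:
Repeated addition: build up to 3G.
2G: tangent at (33, 14): λ = (3·33² + 25)/(2·14) ≡ 12/28. 28⁻¹ ≡ 22 (mod 41), so λ ≡ 12·22 ≡ 18.
  x = λ² - 33 - 33 = 324 - 66 ≡ 12; y = λ·(33 - 12) - 14 ≡ 36. → (12, 36)
3G: (12, 36) + (33, 14). λ = (14 - 36)/(33 - 12) ≡ 19/21 mod 41. 21⁻¹ ≡ 2 (mod 41) since 21·2 = 42 ≡ 1, so λ ≡ 38.
  x = λ² - 12 - 33 = 1444 - 45 ≡ 5; y = λ·(12 - 5) - 36 ≡ 25. → (5, 25)
3G = (5, 25).
Next 2H:
Repeated addition: build up to 2H.
2H: tangent at (36, 24): λ = (3·36² + 25)/(2·24) ≡ 18/7. 7⁻¹ ≡ 6 (mod 41), so λ ≡ 18·6 ≡ 26.
  x = λ² - 36 - 36 = 676 - 72 ≡ 30; y = λ·(36 - 30) - 24 ≡ 9. → (30, 9)
2H = (30, 9).
Finally 3G + 2H:
(5, 25) + (30, 9). λ = (9 - 25)/(30 - 5) ≡ 25/25 mod 41. 25⁻¹ ≡ 23 (mod 41), so λ ≡ 1.
  x = λ² - 5 - 30 = 1 - 35 ≡ 7; y = λ·(5 - 7) - 25 ≡ 14. → (7, 14)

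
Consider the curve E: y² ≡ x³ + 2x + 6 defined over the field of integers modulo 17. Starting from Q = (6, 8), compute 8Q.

Repeated addition: build up to 8Q.
2Q: tangent at (6, 8): λ = (3·6² + 2)/(2·8) ≡ 8/16. 16⁻¹ ≡ 16 (mod 17), so λ ≡ 8·16 ≡ 9.
  x = λ² - 6 - 6 = 81 - 12 ≡ 1; y = λ·(6 - 1) - 8 ≡ 3. → (1, 3)
3Q: (1, 3) + (6, 8). λ = (8 - 3)/(6 - 1) ≡ 5/5 mod 17. 5⁻¹ ≡ 7 (mod 17), so λ ≡ 1.
  x = λ² - 1 - 6 = 1 - 7 ≡ 11; y = λ·(1 - 11) - 3 ≡ 4. → (11, 4)
4Q: (11, 4) + (6, 8). λ = (8 - 4)/(6 - 11) ≡ 4/12 mod 17. 12⁻¹ ≡ 10 (mod 17), so λ ≡ 6.
  x = λ² - 11 - 6 = 36 - 17 ≡ 2; y = λ·(11 - 2) - 4 ≡ 16. → (2, 16)
5Q: (2, 16) + (6, 8). λ = (8 - 16)/(6 - 2) ≡ 9/4 mod 17. 4⁻¹ ≡ 13 (mod 17), so λ ≡ 15.
  x = λ² - 2 - 6 = 225 - 8 ≡ 13; y = λ·(2 - 13) - 16 ≡ 6. → (13, 6)
6Q: (13, 6) + (6, 8). λ = (8 - 6)/(6 - 13) ≡ 2/10 mod 17. 10⁻¹ ≡ 12 (mod 17) since 10·12 = 120 ≡ 1, so λ ≡ 7.
  x = λ² - 13 - 6 = 49 - 19 ≡ 13; y = λ·(13 - 13) - 6 ≡ 11. → (13, 11)
7Q: (13, 11) + (6, 8). λ = (8 - 11)/(6 - 13) ≡ 14/10 mod 17. 10⁻¹ ≡ 12 (mod 17) since 10·12 = 120 ≡ 1, so λ ≡ 15.
  x = λ² - 13 - 6 = 225 - 19 ≡ 2; y = λ·(13 - 2) - 11 ≡ 1. → (2, 1)
8Q: (2, 1) + (6, 8). λ = (8 - 1)/(6 - 2) ≡ 7/4 mod 17. 4⁻¹ ≡ 13 (mod 17), so λ ≡ 6.
  x = λ² - 2 - 6 = 36 - 8 ≡ 11; y = λ·(2 - 11) - 1 ≡ 13. → (11, 13)

(11, 13)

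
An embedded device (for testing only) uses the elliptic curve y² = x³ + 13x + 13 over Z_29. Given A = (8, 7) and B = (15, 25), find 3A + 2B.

First 3A:
Repeated addition: build up to 3A.
2A: tangent at (8, 7): λ = (3·8² + 13)/(2·7) ≡ 2/14. 14⁻¹ ≡ 27 (mod 29) since 14·27 = 378 ≡ 1, so λ ≡ 2·27 ≡ 25.
  x = λ² - 8 - 8 = 625 - 16 ≡ 0; y = λ·(8 - 0) - 7 ≡ 19. → (0, 19)
3A: (0, 19) + (8, 7). λ = (7 - 19)/(8 - 0) ≡ 17/8 mod 29. 8⁻¹ ≡ 11 (mod 29) since 8·11 = 88 ≡ 1, so λ ≡ 13.
  x = λ² - 0 - 8 = 169 - 8 ≡ 16; y = λ·(0 - 16) - 19 ≡ 5. → (16, 5)
3A = (16, 5).
Next 2B:
Repeated addition: build up to 2B.
2B: tangent at (15, 25): λ = (3·15² + 13)/(2·25) ≡ 21/21. 21⁻¹ ≡ 18 (mod 29), so λ ≡ 21·18 ≡ 1.
  x = λ² - 15 - 15 = 1 - 30 ≡ 0; y = λ·(15 - 0) - 25 ≡ 19. → (0, 19)
2B = (0, 19).
Finally 3A + 2B:
(16, 5) + (0, 19). λ = (19 - 5)/(0 - 16) ≡ 14/13 mod 29. 13⁻¹ ≡ 9 (mod 29) since 13·9 = 117 ≡ 1, so λ ≡ 10.
  x = λ² - 16 - 0 = 100 - 16 ≡ 26; y = λ·(16 - 26) - 5 ≡ 11. → (26, 11)

(26, 11)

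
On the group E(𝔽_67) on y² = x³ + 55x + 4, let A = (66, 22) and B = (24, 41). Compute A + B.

(66, 22) + (24, 41). λ = (41 - 22)/(24 - 66) ≡ 19/25 mod 67. 25⁻¹ ≡ 59 (mod 67), so λ ≡ 49.
  x = λ² - 66 - 24 = 2401 - 90 ≡ 33; y = λ·(66 - 33) - 22 ≡ 54. → (33, 54)

(33, 54)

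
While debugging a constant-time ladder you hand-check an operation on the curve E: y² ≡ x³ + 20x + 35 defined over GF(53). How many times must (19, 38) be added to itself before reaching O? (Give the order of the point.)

2P: tangent at (19, 38): λ = (3·19² + 20)/(2·38) ≡ 43/23. 23⁻¹ ≡ 30 (mod 53), so λ ≡ 43·30 ≡ 18.
  x = λ² - 19 - 19 = 324 - 38 ≡ 21; y = λ·(19 - 21) - 38 ≡ 32. → (21, 32)
3P: (21, 32) + (19, 38). λ = (38 - 32)/(19 - 21) ≡ 6/51 mod 53. 51⁻¹ ≡ 26 (mod 53), so λ ≡ 50.
  x = λ² - 21 - 19 = 2500 - 40 ≡ 22; y = λ·(21 - 22) - 32 ≡ 24. → (22, 24)
4P: (22, 24) + (19, 38). λ = (38 - 24)/(19 - 22) ≡ 14/50 mod 53. 50⁻¹ ≡ 35 (mod 53) since 50·35 = 1750 ≡ 1, so λ ≡ 13.
  x = λ² - 22 - 19 = 169 - 41 ≡ 22; y = λ·(22 - 22) - 24 ≡ 29. → (22, 29)
5P: (22, 29) + (19, 38). λ = (38 - 29)/(19 - 22) ≡ 9/50 mod 53. 50⁻¹ ≡ 35 (mod 53), so λ ≡ 50.
  x = λ² - 22 - 19 = 2500 - 41 ≡ 21; y = λ·(22 - 21) - 29 ≡ 21. → (21, 21)
6P: (21, 21) + (19, 38). λ = (38 - 21)/(19 - 21) ≡ 17/51 mod 53. 51⁻¹ ≡ 26 (mod 53) since 51·26 = 1326 ≡ 1, so λ ≡ 18.
  x = λ² - 21 - 19 = 324 - 40 ≡ 19; y = λ·(21 - 19) - 21 ≡ 15. → (19, 15)
7P: (19, 15) + (19, 38): same x and y₁ ≡ -y₂, so the sum is O.
7P = O, so the order is 7.

7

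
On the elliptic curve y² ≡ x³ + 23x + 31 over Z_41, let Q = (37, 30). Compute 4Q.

(25, 35)

Repeated addition: build up to 4Q.
2Q: tangent at (37, 30): λ = (3·37² + 23)/(2·30) ≡ 30/19. 19⁻¹ ≡ 13 (mod 41) since 19·13 = 247 ≡ 1, so λ ≡ 30·13 ≡ 21.
  x = λ² - 37 - 37 = 441 - 74 ≡ 39; y = λ·(37 - 39) - 30 ≡ 10. → (39, 10)
3Q: (39, 10) + (37, 30). λ = (30 - 10)/(37 - 39) ≡ 20/39 mod 41. 39⁻¹ ≡ 20 (mod 41), so λ ≡ 31.
  x = λ² - 39 - 37 = 961 - 76 ≡ 24; y = λ·(39 - 24) - 10 ≡ 4. → (24, 4)
4Q: (24, 4) + (37, 30). λ = (30 - 4)/(37 - 24) ≡ 26/13 mod 41. 13⁻¹ ≡ 19 (mod 41), so λ ≡ 2.
  x = λ² - 24 - 37 = 4 - 61 ≡ 25; y = λ·(24 - 25) - 4 ≡ 35. → (25, 35)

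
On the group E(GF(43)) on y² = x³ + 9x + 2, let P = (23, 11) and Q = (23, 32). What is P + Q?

O

The two points share x = 23 and their y-coordinates satisfy 11 + 32 ≡ 0 (mod 43), so they are inverses. Their sum is the point at infinity.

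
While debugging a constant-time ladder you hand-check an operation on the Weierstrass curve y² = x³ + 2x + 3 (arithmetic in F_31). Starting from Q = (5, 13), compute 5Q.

(5, 13)

Repeated addition: build up to 5Q.
2Q: tangent at (5, 13): λ = (3·5² + 2)/(2·13) ≡ 15/26. 26⁻¹ ≡ 6 (mod 31), so λ ≡ 15·6 ≡ 28.
  x = λ² - 5 - 5 = 784 - 10 ≡ 30; y = λ·(5 - 30) - 13 ≡ 0. → (30, 0)
3Q: (30, 0) + (5, 13). λ = (13 - 0)/(5 - 30) ≡ 13/6 mod 31. 6⁻¹ ≡ 26 (mod 31), so λ ≡ 28.
  x = λ² - 30 - 5 = 784 - 35 ≡ 5; y = λ·(30 - 5) - 0 ≡ 18. → (5, 18)
4Q: (5, 18) + (5, 13): same x and y₁ ≡ -y₂, so the sum is the point at infinity.
5Q: the point at infinity + (5, 13) = (5, 13) (identity).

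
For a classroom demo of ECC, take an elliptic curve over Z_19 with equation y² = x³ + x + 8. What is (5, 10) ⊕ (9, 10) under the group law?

(5, 9)

(5, 10) + (9, 10). λ = (10 - 10)/(9 - 5) ≡ 0/4 mod 19. 4⁻¹ ≡ 5 (mod 19), so λ ≡ 0.
  x = λ² - 5 - 9 = 0 - 14 ≡ 5; y = λ·(5 - 5) - 10 ≡ 9. → (5, 9)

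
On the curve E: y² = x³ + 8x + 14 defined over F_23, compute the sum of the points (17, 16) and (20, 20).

(21, 17)

(17, 16) + (20, 20). λ = (20 - 16)/(20 - 17) ≡ 4/3 mod 23. 3⁻¹ ≡ 8 (mod 23) since 3·8 = 24 ≡ 1, so λ ≡ 9.
  x = λ² - 17 - 20 = 81 - 37 ≡ 21; y = λ·(17 - 21) - 16 ≡ 17. → (21, 17)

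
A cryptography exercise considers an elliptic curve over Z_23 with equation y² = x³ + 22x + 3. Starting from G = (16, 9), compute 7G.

(8, 1)

Repeated addition: build up to 7G.
2G: tangent at (16, 9): λ = (3·16² + 22)/(2·9) ≡ 8/18. 18⁻¹ ≡ 9 (mod 23), so λ ≡ 8·9 ≡ 3.
  x = λ² - 16 - 16 = 9 - 32 ≡ 0; y = λ·(16 - 0) - 9 ≡ 16. → (0, 16)
3G: (0, 16) + (16, 9). λ = (9 - 16)/(16 - 0) ≡ 16/16 mod 23. 16⁻¹ ≡ 13 (mod 23), so λ ≡ 1.
  x = λ² - 0 - 16 = 1 - 16 ≡ 8; y = λ·(0 - 8) - 16 ≡ 22. → (8, 22)
4G: (8, 22) + (16, 9). λ = (9 - 22)/(16 - 8) ≡ 10/8 mod 23. 8⁻¹ ≡ 3 (mod 23), so λ ≡ 7.
  x = λ² - 8 - 16 = 49 - 24 ≡ 2; y = λ·(8 - 2) - 22 ≡ 20. → (2, 20)
5G: (2, 20) + (16, 9). λ = (9 - 20)/(16 - 2) ≡ 12/14 mod 23. 14⁻¹ ≡ 5 (mod 23), so λ ≡ 14.
  x = λ² - 2 - 16 = 196 - 18 ≡ 17; y = λ·(2 - 17) - 20 ≡ 0. → (17, 0)
6G: (17, 0) + (16, 9). λ = (9 - 0)/(16 - 17) ≡ 9/22 mod 23. 22⁻¹ ≡ 22 (mod 23) since 22·22 = 484 ≡ 1, so λ ≡ 14.
  x = λ² - 17 - 16 = 196 - 33 ≡ 2; y = λ·(17 - 2) - 0 ≡ 3. → (2, 3)
7G: (2, 3) + (16, 9). λ = (9 - 3)/(16 - 2) ≡ 6/14 mod 23. 14⁻¹ ≡ 5 (mod 23), so λ ≡ 7.
  x = λ² - 2 - 16 = 49 - 18 ≡ 8; y = λ·(2 - 8) - 3 ≡ 1. → (8, 1)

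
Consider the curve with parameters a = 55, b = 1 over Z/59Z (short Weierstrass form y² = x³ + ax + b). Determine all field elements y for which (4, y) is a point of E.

7, 52

x³ + 55x + 1 = 285 ≡ 49 (mod 59).
Square roots of 49 mod 59: 7 and 52 (since 7² = 49 ≡ 49).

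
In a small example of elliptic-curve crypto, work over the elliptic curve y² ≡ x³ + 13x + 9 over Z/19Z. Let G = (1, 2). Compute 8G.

Double-and-add on 8 = (1000)₂. Start with G = (1, 2) for the leading 1-bit.
double: tangent at (1, 2): λ = (3·1² + 13)/(2·2) ≡ 16/4. 4⁻¹ ≡ 5 (mod 19), so λ ≡ 16·5 ≡ 4.
  x = λ² - 1 - 1 = 16 - 2 ≡ 14; y = λ·(1 - 14) - 2 ≡ 3. → (14, 3)
double: tangent at (14, 3): λ = (3·14² + 13)/(2·3) ≡ 12/6. 6⁻¹ ≡ 16 (mod 19) since 6·16 = 96 ≡ 1, so λ ≡ 12·16 ≡ 2.
  x = λ² - 14 - 14 = 4 - 28 ≡ 14; y = λ·(14 - 14) - 3 ≡ 16. → (14, 16)
double: tangent at (14, 16): λ = (3·14² + 13)/(2·16) ≡ 12/13. 13⁻¹ ≡ 3 (mod 19), so λ ≡ 12·3 ≡ 17.
  x = λ² - 14 - 14 = 289 - 28 ≡ 14; y = λ·(14 - 14) - 16 ≡ 3. → (14, 3)

(14, 3)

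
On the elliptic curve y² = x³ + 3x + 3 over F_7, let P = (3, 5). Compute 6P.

Repeated addition: build up to 6P.
2P: tangent at (3, 5): λ = (3·3² + 3)/(2·5) ≡ 2/3. 3⁻¹ ≡ 5 (mod 7), so λ ≡ 2·5 ≡ 3.
  x = λ² - 3 - 3 = 9 - 6 ≡ 3; y = λ·(3 - 3) - 5 ≡ 2. → (3, 2)
3P: (3, 2) + (3, 5): same x and y₁ ≡ -y₂, so the sum is O.
4P: O + (3, 5) = (3, 5) (identity).
5P: tangent at (3, 5): λ = (3·3² + 3)/(2·5) ≡ 2/3. 3⁻¹ ≡ 5 (mod 7) since 3·5 = 15 ≡ 1, so λ ≡ 2·5 ≡ 3.
  x = λ² - 3 - 3 = 9 - 6 ≡ 3; y = λ·(3 - 3) - 5 ≡ 2. → (3, 2)
6P: (3, 2) + (3, 5): same x and y₁ ≡ -y₂, so the sum is O.

O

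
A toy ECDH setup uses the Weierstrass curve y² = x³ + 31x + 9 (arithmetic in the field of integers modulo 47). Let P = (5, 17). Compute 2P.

(22, 24)

tangent at (5, 17): λ = (3·5² + 31)/(2·17) ≡ 12/34. 34⁻¹ ≡ 18 (mod 47) since 34·18 = 612 ≡ 1, so λ ≡ 12·18 ≡ 28.
  x = λ² - 5 - 5 = 784 - 10 ≡ 22; y = λ·(5 - 22) - 17 ≡ 24. → (22, 24)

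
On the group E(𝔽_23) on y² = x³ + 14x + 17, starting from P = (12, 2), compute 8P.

(14, 6)

Double-and-add on 8 = (1000)₂. Start with P = (12, 2) for the leading 1-bit.
double: tangent at (12, 2): λ = (3·12² + 14)/(2·2) ≡ 9/4. 4⁻¹ ≡ 6 (mod 23), so λ ≡ 9·6 ≡ 8.
  x = λ² - 12 - 12 = 64 - 24 ≡ 17; y = λ·(12 - 17) - 2 ≡ 4. → (17, 4)
double: tangent at (17, 4): λ = (3·17² + 14)/(2·4) ≡ 7/8. 8⁻¹ ≡ 3 (mod 23) since 8·3 = 24 ≡ 1, so λ ≡ 7·3 ≡ 21.
  x = λ² - 17 - 17 = 441 - 34 ≡ 16; y = λ·(17 - 16) - 4 ≡ 17. → (16, 17)
double: tangent at (16, 17): λ = (3·16² + 14)/(2·17) ≡ 0/11. 11⁻¹ ≡ 21 (mod 23) since 11·21 = 231 ≡ 1, so λ ≡ 0·21 ≡ 0.
  x = λ² - 16 - 16 = 0 - 32 ≡ 14; y = λ·(16 - 14) - 17 ≡ 6. → (14, 6)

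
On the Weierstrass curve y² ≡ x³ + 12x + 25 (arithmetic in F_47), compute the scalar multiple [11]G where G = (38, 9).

(10, 8)

Double-and-add on 11 = (1011)₂. Start with G = (38, 9) for the leading 1-bit.
double: tangent at (38, 9): λ = (3·38² + 12)/(2·9) ≡ 20/18. 18⁻¹ ≡ 34 (mod 47), so λ ≡ 20·34 ≡ 22.
  x = λ² - 38 - 38 = 484 - 76 ≡ 32; y = λ·(38 - 32) - 9 ≡ 29. → (32, 29)
double: tangent at (32, 29): λ = (3·32² + 12)/(2·29) ≡ 29/11. 11⁻¹ ≡ 30 (mod 47), so λ ≡ 29·30 ≡ 24.
  x = λ² - 32 - 32 = 576 - 64 ≡ 42; y = λ·(32 - 42) - 29 ≡ 13. → (42, 13)
add G: (42, 13) + (38, 9). λ = (9 - 13)/(38 - 42) ≡ 43/43 mod 47. 43⁻¹ ≡ 35 (mod 47) since 43·35 = 1505 ≡ 1, so λ ≡ 1.
  x = λ² - 42 - 38 = 1 - 80 ≡ 15; y = λ·(42 - 15) - 13 ≡ 14. → (15, 14)
double: tangent at (15, 14): λ = (3·15² + 12)/(2·14) ≡ 29/28. 28⁻¹ ≡ 42 (mod 47), so λ ≡ 29·42 ≡ 43.
  x = λ² - 15 - 15 = 1849 - 30 ≡ 33; y = λ·(15 - 33) - 14 ≡ 11. → (33, 11)
add G: (33, 11) + (38, 9). λ = (9 - 11)/(38 - 33) ≡ 45/5 mod 47. 5⁻¹ ≡ 19 (mod 47), so λ ≡ 9.
  x = λ² - 33 - 38 = 81 - 71 ≡ 10; y = λ·(33 - 10) - 11 ≡ 8. → (10, 8)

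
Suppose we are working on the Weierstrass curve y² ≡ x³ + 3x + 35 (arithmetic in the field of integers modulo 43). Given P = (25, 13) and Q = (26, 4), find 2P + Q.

First 2P:
Repeated addition: build up to 2P.
2P: tangent at (25, 13): λ = (3·25² + 3)/(2·13) ≡ 29/26. 26⁻¹ ≡ 5 (mod 43) since 26·5 = 130 ≡ 1, so λ ≡ 29·5 ≡ 16.
  x = λ² - 25 - 25 = 256 - 50 ≡ 34; y = λ·(25 - 34) - 13 ≡ 15. → (34, 15)
2P = (34, 15).
Finally 2P + Q:
(34, 15) + (26, 4). λ = (4 - 15)/(26 - 34) ≡ 32/35 mod 43. 35⁻¹ ≡ 16 (mod 43), so λ ≡ 39.
  x = λ² - 34 - 26 = 1521 - 60 ≡ 42; y = λ·(34 - 42) - 15 ≡ 17. → (42, 17)

(42, 17)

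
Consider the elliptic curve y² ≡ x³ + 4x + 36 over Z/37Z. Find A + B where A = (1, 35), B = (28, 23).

(1, 35) + (28, 23). λ = (23 - 35)/(28 - 1) ≡ 25/27 mod 37. 27⁻¹ ≡ 11 (mod 37), so λ ≡ 16.
  x = λ² - 1 - 28 = 256 - 29 ≡ 5; y = λ·(1 - 5) - 35 ≡ 12. → (5, 12)

(5, 12)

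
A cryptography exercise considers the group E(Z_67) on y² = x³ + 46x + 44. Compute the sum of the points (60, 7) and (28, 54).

(60, 60)

(60, 7) + (28, 54). λ = (54 - 7)/(28 - 60) ≡ 47/35 mod 67. 35⁻¹ ≡ 23 (mod 67), so λ ≡ 9.
  x = λ² - 60 - 28 = 81 - 88 ≡ 60; y = λ·(60 - 60) - 7 ≡ 60. → (60, 60)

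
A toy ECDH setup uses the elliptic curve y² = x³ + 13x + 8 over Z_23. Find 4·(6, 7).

Write P = (6, 7).
Repeated addition: build up to 4P.
2P: tangent at (6, 7): λ = (3·6² + 13)/(2·7) ≡ 6/14. 14⁻¹ ≡ 5 (mod 23), so λ ≡ 6·5 ≡ 7.
  x = λ² - 6 - 6 = 49 - 12 ≡ 14; y = λ·(6 - 14) - 7 ≡ 6. → (14, 6)
3P: (14, 6) + (6, 7). λ = (7 - 6)/(6 - 14) ≡ 1/15 mod 23. 15⁻¹ ≡ 20 (mod 23) since 15·20 = 300 ≡ 1, so λ ≡ 20.
  x = λ² - 14 - 6 = 400 - 20 ≡ 12; y = λ·(14 - 12) - 6 ≡ 11. → (12, 11)
4P: (12, 11) + (6, 7). λ = (7 - 11)/(6 - 12) ≡ 19/17 mod 23. 17⁻¹ ≡ 19 (mod 23), so λ ≡ 16.
  x = λ² - 12 - 6 = 256 - 18 ≡ 8; y = λ·(12 - 8) - 11 ≡ 7. → (8, 7)

(8, 7)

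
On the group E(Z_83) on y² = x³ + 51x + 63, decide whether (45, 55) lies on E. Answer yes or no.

no

y² = 55² ≡ 37; x³ + 51x + 63 = 93483 ≡ 25 (mod 83). 37 ≠ 25.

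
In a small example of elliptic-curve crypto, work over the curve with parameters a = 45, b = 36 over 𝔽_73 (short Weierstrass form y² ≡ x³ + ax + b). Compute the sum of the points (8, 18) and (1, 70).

(0, 6)

(8, 18) + (1, 70). λ = (70 - 18)/(1 - 8) ≡ 52/66 mod 73. 66⁻¹ ≡ 52 (mod 73), so λ ≡ 3.
  x = λ² - 8 - 1 = 9 - 9 ≡ 0; y = λ·(8 - 0) - 18 ≡ 6. → (0, 6)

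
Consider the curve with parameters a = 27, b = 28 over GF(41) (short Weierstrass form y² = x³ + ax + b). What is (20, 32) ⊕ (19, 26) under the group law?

(38, 24)

(20, 32) + (19, 26). λ = (26 - 32)/(19 - 20) ≡ 35/40 mod 41. 40⁻¹ ≡ 40 (mod 41) since 40·40 = 1600 ≡ 1, so λ ≡ 6.
  x = λ² - 20 - 19 = 36 - 39 ≡ 38; y = λ·(20 - 38) - 32 ≡ 24. → (38, 24)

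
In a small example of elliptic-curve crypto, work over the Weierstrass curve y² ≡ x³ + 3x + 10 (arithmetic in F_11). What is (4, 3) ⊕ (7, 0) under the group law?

(4, 3) + (7, 0). λ = (0 - 3)/(7 - 4) ≡ 8/3 mod 11. 3⁻¹ ≡ 4 (mod 11) since 3·4 = 12 ≡ 1, so λ ≡ 10.
  x = λ² - 4 - 7 = 100 - 11 ≡ 1; y = λ·(4 - 1) - 3 ≡ 5. → (1, 5)

(1, 5)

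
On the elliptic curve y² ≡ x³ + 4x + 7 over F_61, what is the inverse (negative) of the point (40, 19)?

(40, 42)

-(40, 19) = (40, -19 mod 61) = (40, 42).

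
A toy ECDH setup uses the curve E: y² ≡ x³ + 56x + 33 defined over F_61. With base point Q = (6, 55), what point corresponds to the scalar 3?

Repeated addition: build up to 3Q.
2Q: tangent at (6, 55): λ = (3·6² + 56)/(2·55) ≡ 42/49. 49⁻¹ ≡ 5 (mod 61), so λ ≡ 42·5 ≡ 27.
  x = λ² - 6 - 6 = 729 - 12 ≡ 46; y = λ·(6 - 46) - 55 ≡ 24. → (46, 24)
3Q: (46, 24) + (6, 55). λ = (55 - 24)/(6 - 46) ≡ 31/21 mod 61. 21⁻¹ ≡ 32 (mod 61), so λ ≡ 16.
  x = λ² - 46 - 6 = 256 - 52 ≡ 21; y = λ·(46 - 21) - 24 ≡ 10. → (21, 10)

(21, 10)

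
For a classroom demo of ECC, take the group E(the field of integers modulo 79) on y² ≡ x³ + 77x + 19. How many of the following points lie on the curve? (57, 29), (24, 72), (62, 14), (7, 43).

(57, 29): 29² ≡ 51, rhs ≡ 1 → off.
(24, 72): 72² ≡ 49, rhs ≡ 49 → on.
(62, 14): 14² ≡ 38, rhs ≡ 38 → on.
(7, 43): 43² ≡ 32, rhs ≡ 32 → on.

3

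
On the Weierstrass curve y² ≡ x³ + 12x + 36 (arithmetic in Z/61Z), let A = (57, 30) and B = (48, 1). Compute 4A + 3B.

(42, 56)

First 4A:
Repeated addition: build up to 4A.
2A: tangent at (57, 30): λ = (3·57² + 12)/(2·30) ≡ 60/60. 60⁻¹ ≡ 60 (mod 61), so λ ≡ 60·60 ≡ 1.
  x = λ² - 57 - 57 = 1 - 114 ≡ 9; y = λ·(57 - 9) - 30 ≡ 18. → (9, 18)
3A: (9, 18) + (57, 30). λ = (30 - 18)/(57 - 9) ≡ 12/48 mod 61. 48⁻¹ ≡ 14 (mod 61), so λ ≡ 46.
  x = λ² - 9 - 57 = 2116 - 66 ≡ 37; y = λ·(9 - 37) - 18 ≡ 36. → (37, 36)
4A: (37, 36) + (57, 30). λ = (30 - 36)/(57 - 37) ≡ 55/20 mod 61. 20⁻¹ ≡ 58 (mod 61), so λ ≡ 18.
  x = λ² - 37 - 57 = 324 - 94 ≡ 47; y = λ·(37 - 47) - 36 ≡ 28. → (47, 28)
4A = (47, 28).
Next 3B:
Repeated addition: build up to 3B.
2B: tangent at (48, 1): λ = (3·48² + 12)/(2·1) ≡ 31/2. 2⁻¹ ≡ 31 (mod 61) since 2·31 = 62 ≡ 1, so λ ≡ 31·31 ≡ 46.
  x = λ² - 48 - 48 = 2116 - 96 ≡ 7; y = λ·(48 - 7) - 1 ≡ 55. → (7, 55)
3B: (7, 55) + (48, 1). λ = (1 - 55)/(48 - 7) ≡ 7/41 mod 61. 41⁻¹ ≡ 3 (mod 61), so λ ≡ 21.
  x = λ² - 7 - 48 = 441 - 55 ≡ 20; y = λ·(7 - 20) - 55 ≡ 38. → (20, 38)
3B = (20, 38).
Finally 4A + 3B:
(47, 28) + (20, 38). λ = (38 - 28)/(20 - 47) ≡ 10/34 mod 61. 34⁻¹ ≡ 9 (mod 61), so λ ≡ 29.
  x = λ² - 47 - 20 = 841 - 67 ≡ 42; y = λ·(47 - 42) - 28 ≡ 56. → (42, 56)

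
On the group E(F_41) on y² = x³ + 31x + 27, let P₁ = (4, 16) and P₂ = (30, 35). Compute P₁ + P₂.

(23, 19)

(4, 16) + (30, 35). λ = (35 - 16)/(30 - 4) ≡ 19/26 mod 41. 26⁻¹ ≡ 30 (mod 41), so λ ≡ 37.
  x = λ² - 4 - 30 = 1369 - 34 ≡ 23; y = λ·(4 - 23) - 16 ≡ 19. → (23, 19)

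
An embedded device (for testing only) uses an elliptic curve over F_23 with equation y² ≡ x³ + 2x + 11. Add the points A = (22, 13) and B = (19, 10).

(22, 13) + (19, 10). λ = (10 - 13)/(19 - 22) ≡ 20/20 mod 23. 20⁻¹ ≡ 15 (mod 23) since 20·15 = 300 ≡ 1, so λ ≡ 1.
  x = λ² - 22 - 19 = 1 - 41 ≡ 6; y = λ·(22 - 6) - 13 ≡ 3. → (6, 3)

(6, 3)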